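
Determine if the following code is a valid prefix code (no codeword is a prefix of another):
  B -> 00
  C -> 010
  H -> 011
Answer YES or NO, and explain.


Checking each pair (does one codeword prefix another?):
  B='00' vs C='010': no prefix
  B='00' vs H='011': no prefix
  C='010' vs B='00': no prefix
  C='010' vs H='011': no prefix
  H='011' vs B='00': no prefix
  H='011' vs C='010': no prefix
No violation found over all pairs.

YES -- this is a valid prefix code. No codeword is a prefix of any other codeword.


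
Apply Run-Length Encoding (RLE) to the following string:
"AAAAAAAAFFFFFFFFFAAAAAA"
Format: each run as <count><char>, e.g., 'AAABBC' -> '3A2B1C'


Scanning runs left to right:
  i=0: run of 'A' x 8 -> '8A'
  i=8: run of 'F' x 9 -> '9F'
  i=17: run of 'A' x 6 -> '6A'

RLE = 8A9F6A


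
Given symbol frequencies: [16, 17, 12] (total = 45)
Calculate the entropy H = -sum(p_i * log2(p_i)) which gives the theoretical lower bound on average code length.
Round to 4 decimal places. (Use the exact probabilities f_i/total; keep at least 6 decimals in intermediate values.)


Per-symbol terms -p_i * log2(p_i) with p_i = f_i/45:
  p = 16/45 = 0.355556: log2(p) = -1.491853, -p*log2(p) = 0.530437
  p = 17/45 = 0.377778: log2(p) = -1.404390, -p*log2(p) = 0.530547
  p = 12/45 = 0.266667: log2(p) = -1.906891, -p*log2(p) = 0.508504
H = 0.530437 + 0.530547 + 0.508504 = 1.569488

H = 1.5695 bits/symbol


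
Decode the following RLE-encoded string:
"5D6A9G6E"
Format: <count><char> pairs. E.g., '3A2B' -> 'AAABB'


Expanding each <count><char> pair:
  5D -> 'DDDDD'
  6A -> 'AAAAAA'
  9G -> 'GGGGGGGGG'
  6E -> 'EEEEEE'

Decoded = DDDDDAAAAAAGGGGGGGGGEEEEEE


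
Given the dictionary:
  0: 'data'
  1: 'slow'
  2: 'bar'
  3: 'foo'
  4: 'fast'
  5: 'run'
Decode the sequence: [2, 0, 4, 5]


Look up each index in the dictionary:
  2 -> 'bar'
  0 -> 'data'
  4 -> 'fast'
  5 -> 'run'

Decoded: "bar data fast run"


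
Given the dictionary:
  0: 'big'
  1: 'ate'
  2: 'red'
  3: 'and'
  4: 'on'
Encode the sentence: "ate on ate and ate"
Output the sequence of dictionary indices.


Look up each word in the dictionary:
  'ate' -> 1
  'on' -> 4
  'ate' -> 1
  'and' -> 3
  'ate' -> 1

Encoded: [1, 4, 1, 3, 1]


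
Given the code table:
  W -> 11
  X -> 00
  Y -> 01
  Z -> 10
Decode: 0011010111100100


Decoding:
00 -> X
11 -> W
01 -> Y
01 -> Y
11 -> W
10 -> Z
01 -> Y
00 -> X


Result: XWYYWZYX


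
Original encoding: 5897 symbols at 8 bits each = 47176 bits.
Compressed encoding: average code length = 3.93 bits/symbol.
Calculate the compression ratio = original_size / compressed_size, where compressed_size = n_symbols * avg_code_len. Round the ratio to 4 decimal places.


original_size = n_symbols * orig_bits = 5897 * 8 = 47176 bits
compressed_size = n_symbols * avg_code_len = 5897 * 3.93 = 23175.21 bits
ratio = original_size / compressed_size = 47176 / 23175.21 = 2.0356

Compression ratio = 2.0356


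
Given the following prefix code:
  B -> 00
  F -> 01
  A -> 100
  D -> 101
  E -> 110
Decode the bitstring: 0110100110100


Decoding step by step:
Bits 01 -> F
Bits 101 -> D
Bits 00 -> B
Bits 110 -> E
Bits 100 -> A


Decoded message: FDBEA


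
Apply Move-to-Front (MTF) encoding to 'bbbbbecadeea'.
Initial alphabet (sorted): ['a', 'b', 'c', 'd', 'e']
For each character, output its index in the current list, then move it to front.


MTF encoding:
'b': index 1 in ['a', 'b', 'c', 'd', 'e'] -> ['b', 'a', 'c', 'd', 'e']
'b': index 0 in ['b', 'a', 'c', 'd', 'e'] -> ['b', 'a', 'c', 'd', 'e']
'b': index 0 in ['b', 'a', 'c', 'd', 'e'] -> ['b', 'a', 'c', 'd', 'e']
'b': index 0 in ['b', 'a', 'c', 'd', 'e'] -> ['b', 'a', 'c', 'd', 'e']
'b': index 0 in ['b', 'a', 'c', 'd', 'e'] -> ['b', 'a', 'c', 'd', 'e']
'e': index 4 in ['b', 'a', 'c', 'd', 'e'] -> ['e', 'b', 'a', 'c', 'd']
'c': index 3 in ['e', 'b', 'a', 'c', 'd'] -> ['c', 'e', 'b', 'a', 'd']
'a': index 3 in ['c', 'e', 'b', 'a', 'd'] -> ['a', 'c', 'e', 'b', 'd']
'd': index 4 in ['a', 'c', 'e', 'b', 'd'] -> ['d', 'a', 'c', 'e', 'b']
'e': index 3 in ['d', 'a', 'c', 'e', 'b'] -> ['e', 'd', 'a', 'c', 'b']
'e': index 0 in ['e', 'd', 'a', 'c', 'b'] -> ['e', 'd', 'a', 'c', 'b']
'a': index 2 in ['e', 'd', 'a', 'c', 'b'] -> ['a', 'e', 'd', 'c', 'b']


Output: [1, 0, 0, 0, 0, 4, 3, 3, 4, 3, 0, 2]


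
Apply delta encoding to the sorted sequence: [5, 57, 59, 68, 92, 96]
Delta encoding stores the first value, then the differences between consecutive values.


First value: 5
Deltas:
  57 - 5 = 52
  59 - 57 = 2
  68 - 59 = 9
  92 - 68 = 24
  96 - 92 = 4


Delta encoded: [5, 52, 2, 9, 24, 4]


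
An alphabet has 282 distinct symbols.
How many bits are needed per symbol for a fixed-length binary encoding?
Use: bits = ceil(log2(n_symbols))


log2(282) = 8.1396
Bracket: 2^8 = 256 < 282 <= 2^9 = 512
So ceil(log2(282)) = 9

bits = ceil(log2(282)) = ceil(8.1396) = 9 bits


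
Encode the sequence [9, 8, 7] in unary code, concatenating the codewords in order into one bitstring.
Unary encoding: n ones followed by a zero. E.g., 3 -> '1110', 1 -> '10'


Encode each number as n ones followed by a terminating 0:
  9 -> 1111111110 (10 bits)
  8 -> 111111110 (9 bits)
  7 -> 11111110 (8 bits)
Total length = 10 + 9 + 8 = 27 bits.

Unary([9, 8, 7]) = 111111111011111111011111110 (27 bits)


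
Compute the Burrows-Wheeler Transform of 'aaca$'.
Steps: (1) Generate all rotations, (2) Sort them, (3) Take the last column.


Rotations (sorted):
  0: $aaca -> last char: a
  1: a$aac -> last char: c
  2: aaca$ -> last char: $
  3: aca$a -> last char: a
  4: ca$aa -> last char: a


BWT = ac$aa


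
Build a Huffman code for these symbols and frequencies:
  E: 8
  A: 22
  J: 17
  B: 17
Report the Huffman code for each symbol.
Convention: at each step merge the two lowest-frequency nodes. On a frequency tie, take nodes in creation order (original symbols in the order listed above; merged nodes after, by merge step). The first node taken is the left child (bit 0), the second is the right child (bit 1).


Huffman tree construction:
Step 1: Merge E(8) + J(17) = 25
Step 2: Merge B(17) + A(22) = 39
Step 3: Merge (E+J)(25) + (B+A)(39) = 64
Read each symbol's code off the tree from the root (left child = 0, right child = 1).

Codes:
  E: 00 (length 2)
  A: 11 (length 2)
  J: 01 (length 2)
  B: 10 (length 2)
Average code length: 128/64 = 2.0000 bits/symbol


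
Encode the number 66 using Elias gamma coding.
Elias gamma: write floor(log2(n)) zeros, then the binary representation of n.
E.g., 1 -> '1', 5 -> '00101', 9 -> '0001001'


num_bits = floor(log2(66)) + 1 = 7
leading_zeros = num_bits - 1 = 6
binary(66) = 1000010

Elias gamma(66) = '000000' + '1000010' = 0000001000010 (13 bits)


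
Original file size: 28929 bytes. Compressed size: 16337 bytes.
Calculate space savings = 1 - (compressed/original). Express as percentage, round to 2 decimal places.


ratio = compressed/original = 16337/28929 = 0.564727
savings = 1 - ratio = 1 - 0.564727 = 0.435273
as a percentage: 0.435273 * 100 = 43.53%

Space savings = 1 - 16337/28929 = 43.53%


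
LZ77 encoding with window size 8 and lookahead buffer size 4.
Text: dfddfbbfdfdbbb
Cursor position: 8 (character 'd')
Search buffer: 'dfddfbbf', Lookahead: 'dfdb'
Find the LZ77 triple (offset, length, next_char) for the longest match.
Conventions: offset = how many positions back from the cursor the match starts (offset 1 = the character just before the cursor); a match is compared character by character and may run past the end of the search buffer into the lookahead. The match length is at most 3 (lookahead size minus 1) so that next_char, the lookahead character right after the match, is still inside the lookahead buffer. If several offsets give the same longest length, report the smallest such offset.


Try each offset into the search buffer:
  offset=1 (pos 7, char 'f'): match length 0
  offset=2 (pos 6, char 'b'): match length 0
  offset=3 (pos 5, char 'b'): match length 0
  offset=4 (pos 4, char 'f'): match length 0
  offset=5 (pos 3, char 'd'): match length 2
  offset=6 (pos 2, char 'd'): match length 1
  offset=7 (pos 1, char 'f'): match length 0
  offset=8 (pos 0, char 'd'): match length 3
Longest match has length 3 at offset 8.
next_char = character at position 8 + 3 = 11 -> 'b'

Best match: offset=8, length=3 (matching 'dfd' starting at position 0)
LZ77 triple: (8, 3, 'b')


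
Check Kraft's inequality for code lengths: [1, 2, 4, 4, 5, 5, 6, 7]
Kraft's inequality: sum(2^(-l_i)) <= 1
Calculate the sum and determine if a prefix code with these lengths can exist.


Sum = 2^(-1) + 2^(-2) + 2^(-4) + 2^(-4) + 2^(-5) + 2^(-5) + 2^(-6) + 2^(-7)
    = 0.5 + 0.25 + 0.0625 + 0.0625 + 0.03125 + 0.03125 + 0.015625 + 0.0078125
    = 123/128 = 0.9609375
Since 0.9609375 <= 1, Kraft's inequality IS satisfied.
A prefix code with these lengths CAN exist.

Kraft sum = 0.9609375. Satisfied.


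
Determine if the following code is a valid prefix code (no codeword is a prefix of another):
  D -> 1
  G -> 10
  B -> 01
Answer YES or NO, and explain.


Checking each pair (does one codeword prefix another?):
  D='1' vs G='10': prefix -- VIOLATION

NO -- this is NOT a valid prefix code. D (1) is a prefix of G (10).


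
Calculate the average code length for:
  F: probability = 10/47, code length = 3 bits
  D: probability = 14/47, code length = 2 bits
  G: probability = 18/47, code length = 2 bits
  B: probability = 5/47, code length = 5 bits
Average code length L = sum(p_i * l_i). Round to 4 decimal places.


Weighted contributions p_i * l_i:
  F: (10/47) * 3 = 30/47
  D: (14/47) * 2 = 28/47
  G: (18/47) * 2 = 36/47
  B: (5/47) * 5 = 25/47
Sum = (30 + 28 + 36 + 25)/47 = 119/47

L = 119/47 = 2.5319 bits/symbol


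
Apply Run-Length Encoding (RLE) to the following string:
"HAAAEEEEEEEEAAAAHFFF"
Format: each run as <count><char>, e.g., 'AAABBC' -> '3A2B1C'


Scanning runs left to right:
  i=0: run of 'H' x 1 -> '1H'
  i=1: run of 'A' x 3 -> '3A'
  i=4: run of 'E' x 8 -> '8E'
  i=12: run of 'A' x 4 -> '4A'
  i=16: run of 'H' x 1 -> '1H'
  i=17: run of 'F' x 3 -> '3F'

RLE = 1H3A8E4A1H3F


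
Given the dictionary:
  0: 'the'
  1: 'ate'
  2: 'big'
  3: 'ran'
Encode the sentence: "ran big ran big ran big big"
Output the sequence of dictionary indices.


Look up each word in the dictionary:
  'ran' -> 3
  'big' -> 2
  'ran' -> 3
  'big' -> 2
  'ran' -> 3
  'big' -> 2
  'big' -> 2

Encoded: [3, 2, 3, 2, 3, 2, 2]


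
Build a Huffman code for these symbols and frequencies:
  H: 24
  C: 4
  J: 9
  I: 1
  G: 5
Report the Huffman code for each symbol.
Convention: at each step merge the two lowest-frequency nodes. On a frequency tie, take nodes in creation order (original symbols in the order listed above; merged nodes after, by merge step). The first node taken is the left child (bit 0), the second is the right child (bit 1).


Huffman tree construction:
Step 1: Merge I(1) + C(4) = 5
Step 2: Merge G(5) + (I+C)(5) = 10
Step 3: Merge J(9) + (G+(I+C))(10) = 19
Step 4: Merge (J+(G+(I+C)))(19) + H(24) = 43
Read each symbol's code off the tree from the root (left child = 0, right child = 1).

Codes:
  H: 1 (length 1)
  C: 0111 (length 4)
  J: 00 (length 2)
  I: 0110 (length 4)
  G: 010 (length 3)
Average code length: 77/43 = 1.7907 bits/symbol


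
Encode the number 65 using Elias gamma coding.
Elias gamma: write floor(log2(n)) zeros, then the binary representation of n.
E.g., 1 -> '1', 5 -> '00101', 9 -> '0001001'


num_bits = floor(log2(65)) + 1 = 7
leading_zeros = num_bits - 1 = 6
binary(65) = 1000001

Elias gamma(65) = '000000' + '1000001' = 0000001000001 (13 bits)


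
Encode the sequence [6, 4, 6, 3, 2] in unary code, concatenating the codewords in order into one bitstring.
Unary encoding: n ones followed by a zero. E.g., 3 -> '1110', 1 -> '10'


Encode each number as n ones followed by a terminating 0:
  6 -> 1111110 (7 bits)
  4 -> 11110 (5 bits)
  6 -> 1111110 (7 bits)
  3 -> 1110 (4 bits)
  2 -> 110 (3 bits)
Total length = 7 + 5 + 7 + 4 + 3 = 26 bits.

Unary([6, 4, 6, 3, 2]) = 11111101111011111101110110 (26 bits)


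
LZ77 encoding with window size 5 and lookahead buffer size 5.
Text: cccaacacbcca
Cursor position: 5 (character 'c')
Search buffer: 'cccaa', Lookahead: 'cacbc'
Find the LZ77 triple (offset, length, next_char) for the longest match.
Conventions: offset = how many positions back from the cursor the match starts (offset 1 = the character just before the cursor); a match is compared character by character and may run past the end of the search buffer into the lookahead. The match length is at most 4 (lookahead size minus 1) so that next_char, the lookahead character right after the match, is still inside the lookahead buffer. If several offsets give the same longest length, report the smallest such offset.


Try each offset into the search buffer:
  offset=1 (pos 4, char 'a'): match length 0
  offset=2 (pos 3, char 'a'): match length 0
  offset=3 (pos 2, char 'c'): match length 2
  offset=4 (pos 1, char 'c'): match length 1
  offset=5 (pos 0, char 'c'): match length 1
Longest match has length 2 at offset 3.
next_char = character at position 5 + 2 = 7 -> 'c'

Best match: offset=3, length=2 (matching 'ca' starting at position 2)
LZ77 triple: (3, 2, 'c')


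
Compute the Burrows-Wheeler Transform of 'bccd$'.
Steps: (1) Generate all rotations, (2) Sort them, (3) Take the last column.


Rotations (sorted):
  0: $bccd -> last char: d
  1: bccd$ -> last char: $
  2: ccd$b -> last char: b
  3: cd$bc -> last char: c
  4: d$bcc -> last char: c


BWT = d$bcc


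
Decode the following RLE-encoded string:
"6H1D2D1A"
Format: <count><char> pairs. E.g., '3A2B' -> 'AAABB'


Expanding each <count><char> pair:
  6H -> 'HHHHHH'
  1D -> 'D'
  2D -> 'DD'
  1A -> 'A'

Decoded = HHHHHHDDDA


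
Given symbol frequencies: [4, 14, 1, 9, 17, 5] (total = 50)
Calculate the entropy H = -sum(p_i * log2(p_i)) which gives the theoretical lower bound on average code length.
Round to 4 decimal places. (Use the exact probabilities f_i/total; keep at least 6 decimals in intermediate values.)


Per-symbol terms -p_i * log2(p_i) with p_i = f_i/50:
  p = 4/50 = 0.080000: log2(p) = -3.643856, -p*log2(p) = 0.291508
  p = 14/50 = 0.280000: log2(p) = -1.836501, -p*log2(p) = 0.514220
  p = 1/50 = 0.020000: log2(p) = -5.643856, -p*log2(p) = 0.112877
  p = 9/50 = 0.180000: log2(p) = -2.473931, -p*log2(p) = 0.445308
  p = 17/50 = 0.340000: log2(p) = -1.556393, -p*log2(p) = 0.529174
  p = 5/50 = 0.100000: log2(p) = -3.321928, -p*log2(p) = 0.332193
H = 0.291508 + 0.514220 + 0.112877 + 0.445308 + 0.529174 + 0.332193 = 2.225280

H = 2.2253 bits/symbol


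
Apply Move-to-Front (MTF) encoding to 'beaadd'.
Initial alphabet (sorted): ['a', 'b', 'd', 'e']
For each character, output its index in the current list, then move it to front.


MTF encoding:
'b': index 1 in ['a', 'b', 'd', 'e'] -> ['b', 'a', 'd', 'e']
'e': index 3 in ['b', 'a', 'd', 'e'] -> ['e', 'b', 'a', 'd']
'a': index 2 in ['e', 'b', 'a', 'd'] -> ['a', 'e', 'b', 'd']
'a': index 0 in ['a', 'e', 'b', 'd'] -> ['a', 'e', 'b', 'd']
'd': index 3 in ['a', 'e', 'b', 'd'] -> ['d', 'a', 'e', 'b']
'd': index 0 in ['d', 'a', 'e', 'b'] -> ['d', 'a', 'e', 'b']


Output: [1, 3, 2, 0, 3, 0]


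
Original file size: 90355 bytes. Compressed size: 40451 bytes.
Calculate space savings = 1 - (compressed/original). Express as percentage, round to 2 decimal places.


ratio = compressed/original = 40451/90355 = 0.44769
savings = 1 - ratio = 1 - 0.44769 = 0.55231
as a percentage: 0.55231 * 100 = 55.23%

Space savings = 1 - 40451/90355 = 55.23%


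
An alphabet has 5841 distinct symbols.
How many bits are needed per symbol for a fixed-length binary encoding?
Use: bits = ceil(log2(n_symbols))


log2(5841) = 12.512
Bracket: 2^12 = 4096 < 5841 <= 2^13 = 8192
So ceil(log2(5841)) = 13

bits = ceil(log2(5841)) = ceil(12.512) = 13 bits


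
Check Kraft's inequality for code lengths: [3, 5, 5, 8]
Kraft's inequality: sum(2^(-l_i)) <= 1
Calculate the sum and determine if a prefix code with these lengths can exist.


Sum = 2^(-3) + 2^(-5) + 2^(-5) + 2^(-8)
    = 0.125 + 0.03125 + 0.03125 + 0.00390625
    = 49/256 = 0.19140625
Since 0.19140625 <= 1, Kraft's inequality IS satisfied.
A prefix code with these lengths CAN exist.

Kraft sum = 0.19140625. Satisfied.


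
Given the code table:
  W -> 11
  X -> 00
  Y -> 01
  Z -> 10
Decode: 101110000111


Decoding:
10 -> Z
11 -> W
10 -> Z
00 -> X
01 -> Y
11 -> W


Result: ZWZXYW


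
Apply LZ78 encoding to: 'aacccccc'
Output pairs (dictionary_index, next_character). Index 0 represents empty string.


LZ78 encoding steps:
Dictionary: {0: ''}
Step 1: w='' (idx 0), next='a' -> output (0, 'a'), add 'a' as idx 1
Step 2: w='a' (idx 1), next='c' -> output (1, 'c'), add 'ac' as idx 2
Step 3: w='' (idx 0), next='c' -> output (0, 'c'), add 'c' as idx 3
Step 4: w='c' (idx 3), next='c' -> output (3, 'c'), add 'cc' as idx 4
Step 5: w='cc' (idx 4), end of input -> output (4, '')


Encoded: [(0, 'a'), (1, 'c'), (0, 'c'), (3, 'c'), (4, '')]


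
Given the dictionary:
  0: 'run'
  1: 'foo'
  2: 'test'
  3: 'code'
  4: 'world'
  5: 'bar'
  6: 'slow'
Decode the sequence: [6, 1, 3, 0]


Look up each index in the dictionary:
  6 -> 'slow'
  1 -> 'foo'
  3 -> 'code'
  0 -> 'run'

Decoded: "slow foo code run"


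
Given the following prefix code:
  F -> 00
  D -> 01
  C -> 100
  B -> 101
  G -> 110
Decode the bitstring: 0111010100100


Decoding step by step:
Bits 01 -> D
Bits 110 -> G
Bits 101 -> B
Bits 00 -> F
Bits 100 -> C


Decoded message: DGBFC


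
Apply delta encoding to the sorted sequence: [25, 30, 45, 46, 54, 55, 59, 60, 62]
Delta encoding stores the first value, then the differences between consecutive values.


First value: 25
Deltas:
  30 - 25 = 5
  45 - 30 = 15
  46 - 45 = 1
  54 - 46 = 8
  55 - 54 = 1
  59 - 55 = 4
  60 - 59 = 1
  62 - 60 = 2


Delta encoded: [25, 5, 15, 1, 8, 1, 4, 1, 2]


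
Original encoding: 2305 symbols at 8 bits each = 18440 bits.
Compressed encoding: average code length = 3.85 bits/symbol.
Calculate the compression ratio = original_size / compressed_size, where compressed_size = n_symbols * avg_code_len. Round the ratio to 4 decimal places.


original_size = n_symbols * orig_bits = 2305 * 8 = 18440 bits
compressed_size = n_symbols * avg_code_len = 2305 * 3.85 = 8874.25 bits
ratio = original_size / compressed_size = 18440 / 8874.25 = 2.0779

Compression ratio = 2.0779


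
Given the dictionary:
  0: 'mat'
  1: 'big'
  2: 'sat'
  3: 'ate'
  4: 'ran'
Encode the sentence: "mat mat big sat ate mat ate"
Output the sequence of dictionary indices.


Look up each word in the dictionary:
  'mat' -> 0
  'mat' -> 0
  'big' -> 1
  'sat' -> 2
  'ate' -> 3
  'mat' -> 0
  'ate' -> 3

Encoded: [0, 0, 1, 2, 3, 0, 3]


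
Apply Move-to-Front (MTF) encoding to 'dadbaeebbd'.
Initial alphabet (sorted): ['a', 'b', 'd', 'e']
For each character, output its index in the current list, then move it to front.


MTF encoding:
'd': index 2 in ['a', 'b', 'd', 'e'] -> ['d', 'a', 'b', 'e']
'a': index 1 in ['d', 'a', 'b', 'e'] -> ['a', 'd', 'b', 'e']
'd': index 1 in ['a', 'd', 'b', 'e'] -> ['d', 'a', 'b', 'e']
'b': index 2 in ['d', 'a', 'b', 'e'] -> ['b', 'd', 'a', 'e']
'a': index 2 in ['b', 'd', 'a', 'e'] -> ['a', 'b', 'd', 'e']
'e': index 3 in ['a', 'b', 'd', 'e'] -> ['e', 'a', 'b', 'd']
'e': index 0 in ['e', 'a', 'b', 'd'] -> ['e', 'a', 'b', 'd']
'b': index 2 in ['e', 'a', 'b', 'd'] -> ['b', 'e', 'a', 'd']
'b': index 0 in ['b', 'e', 'a', 'd'] -> ['b', 'e', 'a', 'd']
'd': index 3 in ['b', 'e', 'a', 'd'] -> ['d', 'b', 'e', 'a']


Output: [2, 1, 1, 2, 2, 3, 0, 2, 0, 3]


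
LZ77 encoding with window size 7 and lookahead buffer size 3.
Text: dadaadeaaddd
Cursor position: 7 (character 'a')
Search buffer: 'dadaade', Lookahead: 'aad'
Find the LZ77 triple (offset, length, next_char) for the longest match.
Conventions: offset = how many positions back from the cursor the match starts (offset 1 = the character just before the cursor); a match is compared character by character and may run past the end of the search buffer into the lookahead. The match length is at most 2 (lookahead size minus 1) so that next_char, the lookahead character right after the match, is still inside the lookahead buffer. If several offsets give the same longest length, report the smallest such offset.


Try each offset into the search buffer:
  offset=1 (pos 6, char 'e'): match length 0
  offset=2 (pos 5, char 'd'): match length 0
  offset=3 (pos 4, char 'a'): match length 1
  offset=4 (pos 3, char 'a'): match length 2
  offset=5 (pos 2, char 'd'): match length 0
  offset=6 (pos 1, char 'a'): match length 1
  offset=7 (pos 0, char 'd'): match length 0
Longest match has length 2 at offset 4.
next_char = character at position 7 + 2 = 9 -> 'd'

Best match: offset=4, length=2 (matching 'aa' starting at position 3)
LZ77 triple: (4, 2, 'd')


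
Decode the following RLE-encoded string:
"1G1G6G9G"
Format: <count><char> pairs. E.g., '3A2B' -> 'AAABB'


Expanding each <count><char> pair:
  1G -> 'G'
  1G -> 'G'
  6G -> 'GGGGGG'
  9G -> 'GGGGGGGGG'

Decoded = GGGGGGGGGGGGGGGGG


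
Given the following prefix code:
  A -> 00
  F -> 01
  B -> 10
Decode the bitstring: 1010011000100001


Decoding step by step:
Bits 10 -> B
Bits 10 -> B
Bits 01 -> F
Bits 10 -> B
Bits 00 -> A
Bits 10 -> B
Bits 00 -> A
Bits 01 -> F


Decoded message: BBFBABAF


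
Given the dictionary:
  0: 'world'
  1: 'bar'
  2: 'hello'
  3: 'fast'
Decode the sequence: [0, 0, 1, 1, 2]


Look up each index in the dictionary:
  0 -> 'world'
  0 -> 'world'
  1 -> 'bar'
  1 -> 'bar'
  2 -> 'hello'

Decoded: "world world bar bar hello"


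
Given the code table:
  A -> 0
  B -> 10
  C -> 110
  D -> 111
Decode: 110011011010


Decoding:
110 -> C
0 -> A
110 -> C
110 -> C
10 -> B


Result: CACCB


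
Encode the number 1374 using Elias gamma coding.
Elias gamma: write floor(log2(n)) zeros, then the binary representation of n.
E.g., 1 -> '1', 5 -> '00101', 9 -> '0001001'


num_bits = floor(log2(1374)) + 1 = 11
leading_zeros = num_bits - 1 = 10
binary(1374) = 10101011110

Elias gamma(1374) = '0000000000' + '10101011110' = 000000000010101011110 (21 bits)


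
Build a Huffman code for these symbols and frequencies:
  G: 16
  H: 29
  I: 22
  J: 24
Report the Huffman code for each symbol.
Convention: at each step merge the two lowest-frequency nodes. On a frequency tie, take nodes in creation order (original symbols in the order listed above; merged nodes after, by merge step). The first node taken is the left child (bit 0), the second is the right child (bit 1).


Huffman tree construction:
Step 1: Merge G(16) + I(22) = 38
Step 2: Merge J(24) + H(29) = 53
Step 3: Merge (G+I)(38) + (J+H)(53) = 91
Read each symbol's code off the tree from the root (left child = 0, right child = 1).

Codes:
  G: 00 (length 2)
  H: 11 (length 2)
  I: 01 (length 2)
  J: 10 (length 2)
Average code length: 182/91 = 2.0000 bits/symbol


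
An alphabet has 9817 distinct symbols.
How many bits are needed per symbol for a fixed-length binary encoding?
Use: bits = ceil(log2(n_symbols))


log2(9817) = 13.2611
Bracket: 2^13 = 8192 < 9817 <= 2^14 = 16384
So ceil(log2(9817)) = 14

bits = ceil(log2(9817)) = ceil(13.2611) = 14 bits


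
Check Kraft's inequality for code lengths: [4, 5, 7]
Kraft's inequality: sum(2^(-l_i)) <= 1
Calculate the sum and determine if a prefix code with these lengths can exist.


Sum = 2^(-4) + 2^(-5) + 2^(-7)
    = 0.0625 + 0.03125 + 0.0078125
    = 13/128 = 0.1015625
Since 0.1015625 <= 1, Kraft's inequality IS satisfied.
A prefix code with these lengths CAN exist.

Kraft sum = 0.1015625. Satisfied.


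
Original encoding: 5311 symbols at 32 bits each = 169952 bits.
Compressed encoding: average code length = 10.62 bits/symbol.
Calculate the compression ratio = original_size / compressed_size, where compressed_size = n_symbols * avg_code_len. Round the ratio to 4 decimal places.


original_size = n_symbols * orig_bits = 5311 * 32 = 169952 bits
compressed_size = n_symbols * avg_code_len = 5311 * 10.62 = 56402.82 bits
ratio = original_size / compressed_size = 169952 / 56402.82 = 3.0132

Compression ratio = 3.0132


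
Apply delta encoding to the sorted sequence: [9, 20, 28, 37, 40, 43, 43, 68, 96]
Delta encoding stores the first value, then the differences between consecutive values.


First value: 9
Deltas:
  20 - 9 = 11
  28 - 20 = 8
  37 - 28 = 9
  40 - 37 = 3
  43 - 40 = 3
  43 - 43 = 0
  68 - 43 = 25
  96 - 68 = 28


Delta encoded: [9, 11, 8, 9, 3, 3, 0, 25, 28]


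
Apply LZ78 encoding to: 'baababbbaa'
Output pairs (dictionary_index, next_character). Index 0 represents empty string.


LZ78 encoding steps:
Dictionary: {0: ''}
Step 1: w='' (idx 0), next='b' -> output (0, 'b'), add 'b' as idx 1
Step 2: w='' (idx 0), next='a' -> output (0, 'a'), add 'a' as idx 2
Step 3: w='a' (idx 2), next='b' -> output (2, 'b'), add 'ab' as idx 3
Step 4: w='ab' (idx 3), next='b' -> output (3, 'b'), add 'abb' as idx 4
Step 5: w='b' (idx 1), next='a' -> output (1, 'a'), add 'ba' as idx 5
Step 6: w='a' (idx 2), end of input -> output (2, '')


Encoded: [(0, 'b'), (0, 'a'), (2, 'b'), (3, 'b'), (1, 'a'), (2, '')]


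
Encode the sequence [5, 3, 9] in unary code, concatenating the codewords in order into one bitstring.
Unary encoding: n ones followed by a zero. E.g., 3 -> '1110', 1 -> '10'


Encode each number as n ones followed by a terminating 0:
  5 -> 111110 (6 bits)
  3 -> 1110 (4 bits)
  9 -> 1111111110 (10 bits)
Total length = 6 + 4 + 10 = 20 bits.

Unary([5, 3, 9]) = 11111011101111111110 (20 bits)


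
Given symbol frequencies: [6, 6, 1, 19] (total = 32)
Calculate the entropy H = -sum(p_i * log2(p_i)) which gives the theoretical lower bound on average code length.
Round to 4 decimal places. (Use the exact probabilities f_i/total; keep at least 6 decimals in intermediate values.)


Per-symbol terms -p_i * log2(p_i) with p_i = f_i/32:
  p = 6/32 = 0.187500: log2(p) = -2.415037, -p*log2(p) = 0.452820
  p = 6/32 = 0.187500: log2(p) = -2.415037, -p*log2(p) = 0.452820
  p = 1/32 = 0.031250: log2(p) = -5.000000, -p*log2(p) = 0.156250
  p = 19/32 = 0.593750: log2(p) = -0.752072, -p*log2(p) = 0.446543
H = 0.452820 + 0.452820 + 0.156250 + 0.446543 = 1.508433

H = 1.5084 bits/symbol


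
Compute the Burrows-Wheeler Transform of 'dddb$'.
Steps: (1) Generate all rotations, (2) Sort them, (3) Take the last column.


Rotations (sorted):
  0: $dddb -> last char: b
  1: b$ddd -> last char: d
  2: db$dd -> last char: d
  3: ddb$d -> last char: d
  4: dddb$ -> last char: $


BWT = bddd$


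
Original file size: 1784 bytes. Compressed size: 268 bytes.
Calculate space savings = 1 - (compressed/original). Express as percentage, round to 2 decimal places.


ratio = compressed/original = 268/1784 = 0.150224
savings = 1 - ratio = 1 - 0.150224 = 0.849776
as a percentage: 0.849776 * 100 = 84.98%

Space savings = 1 - 268/1784 = 84.98%


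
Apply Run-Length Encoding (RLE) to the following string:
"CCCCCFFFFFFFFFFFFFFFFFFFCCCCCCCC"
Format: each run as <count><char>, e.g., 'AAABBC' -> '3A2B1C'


Scanning runs left to right:
  i=0: run of 'C' x 5 -> '5C'
  i=5: run of 'F' x 19 -> '19F'
  i=24: run of 'C' x 8 -> '8C'

RLE = 5C19F8C


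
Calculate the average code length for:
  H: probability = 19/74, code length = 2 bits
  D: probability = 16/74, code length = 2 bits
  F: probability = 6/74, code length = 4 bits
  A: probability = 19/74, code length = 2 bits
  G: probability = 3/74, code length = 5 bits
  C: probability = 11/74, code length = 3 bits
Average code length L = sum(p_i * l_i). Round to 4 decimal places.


Weighted contributions p_i * l_i:
  H: (19/74) * 2 = 38/74
  D: (16/74) * 2 = 32/74
  F: (6/74) * 4 = 24/74
  A: (19/74) * 2 = 38/74
  G: (3/74) * 5 = 15/74
  C: (11/74) * 3 = 33/74
Sum = (38 + 32 + 24 + 38 + 15 + 33)/74 = 180/74

L = 180/74 = 2.4324 bits/symbol


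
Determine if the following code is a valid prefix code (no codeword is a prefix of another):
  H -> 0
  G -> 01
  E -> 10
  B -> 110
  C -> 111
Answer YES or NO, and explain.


Checking each pair (does one codeword prefix another?):
  H='0' vs G='01': prefix -- VIOLATION

NO -- this is NOT a valid prefix code. H (0) is a prefix of G (01).


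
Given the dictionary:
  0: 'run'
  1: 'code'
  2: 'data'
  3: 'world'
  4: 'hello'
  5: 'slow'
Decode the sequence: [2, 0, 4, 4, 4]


Look up each index in the dictionary:
  2 -> 'data'
  0 -> 'run'
  4 -> 'hello'
  4 -> 'hello'
  4 -> 'hello'

Decoded: "data run hello hello hello"


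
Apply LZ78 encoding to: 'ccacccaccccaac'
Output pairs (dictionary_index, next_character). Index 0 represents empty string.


LZ78 encoding steps:
Dictionary: {0: ''}
Step 1: w='' (idx 0), next='c' -> output (0, 'c'), add 'c' as idx 1
Step 2: w='c' (idx 1), next='a' -> output (1, 'a'), add 'ca' as idx 2
Step 3: w='c' (idx 1), next='c' -> output (1, 'c'), add 'cc' as idx 3
Step 4: w='ca' (idx 2), next='c' -> output (2, 'c'), add 'cac' as idx 4
Step 5: w='cc' (idx 3), next='c' -> output (3, 'c'), add 'ccc' as idx 5
Step 6: w='' (idx 0), next='a' -> output (0, 'a'), add 'a' as idx 6
Step 7: w='a' (idx 6), next='c' -> output (6, 'c'), add 'ac' as idx 7


Encoded: [(0, 'c'), (1, 'a'), (1, 'c'), (2, 'c'), (3, 'c'), (0, 'a'), (6, 'c')]


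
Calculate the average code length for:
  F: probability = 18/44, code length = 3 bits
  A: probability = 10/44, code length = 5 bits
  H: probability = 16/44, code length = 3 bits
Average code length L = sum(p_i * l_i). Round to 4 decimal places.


Weighted contributions p_i * l_i:
  F: (18/44) * 3 = 54/44
  A: (10/44) * 5 = 50/44
  H: (16/44) * 3 = 48/44
Sum = (54 + 50 + 48)/44 = 152/44

L = 152/44 = 3.4545 bits/symbol


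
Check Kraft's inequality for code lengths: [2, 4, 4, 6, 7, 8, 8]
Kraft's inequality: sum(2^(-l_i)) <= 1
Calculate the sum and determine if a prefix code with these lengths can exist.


Sum = 2^(-2) + 2^(-4) + 2^(-4) + 2^(-6) + 2^(-7) + 2^(-8) + 2^(-8)
    = 0.25 + 0.0625 + 0.0625 + 0.015625 + 0.0078125 + 0.00390625 + 0.00390625
    = 104/256 = 0.40625
Since 0.40625 <= 1, Kraft's inequality IS satisfied.
A prefix code with these lengths CAN exist.

Kraft sum = 0.40625. Satisfied.


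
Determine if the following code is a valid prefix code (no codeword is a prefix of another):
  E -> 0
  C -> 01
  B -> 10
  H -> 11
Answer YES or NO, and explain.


Checking each pair (does one codeword prefix another?):
  E='0' vs C='01': prefix -- VIOLATION

NO -- this is NOT a valid prefix code. E (0) is a prefix of C (01).


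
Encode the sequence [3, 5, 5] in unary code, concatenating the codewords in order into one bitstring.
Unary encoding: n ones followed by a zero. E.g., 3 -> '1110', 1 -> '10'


Encode each number as n ones followed by a terminating 0:
  3 -> 1110 (4 bits)
  5 -> 111110 (6 bits)
  5 -> 111110 (6 bits)
Total length = 4 + 6 + 6 = 16 bits.

Unary([3, 5, 5]) = 1110111110111110 (16 bits)


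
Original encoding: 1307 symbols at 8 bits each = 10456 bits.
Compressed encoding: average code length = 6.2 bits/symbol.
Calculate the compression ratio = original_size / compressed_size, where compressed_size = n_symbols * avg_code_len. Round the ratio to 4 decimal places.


original_size = n_symbols * orig_bits = 1307 * 8 = 10456 bits
compressed_size = n_symbols * avg_code_len = 1307 * 6.2 = 8103.4 bits
ratio = original_size / compressed_size = 10456 / 8103.4 = 1.2903

Compression ratio = 1.2903


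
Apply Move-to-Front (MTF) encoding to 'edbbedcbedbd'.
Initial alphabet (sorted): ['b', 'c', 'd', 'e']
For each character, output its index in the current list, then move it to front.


MTF encoding:
'e': index 3 in ['b', 'c', 'd', 'e'] -> ['e', 'b', 'c', 'd']
'd': index 3 in ['e', 'b', 'c', 'd'] -> ['d', 'e', 'b', 'c']
'b': index 2 in ['d', 'e', 'b', 'c'] -> ['b', 'd', 'e', 'c']
'b': index 0 in ['b', 'd', 'e', 'c'] -> ['b', 'd', 'e', 'c']
'e': index 2 in ['b', 'd', 'e', 'c'] -> ['e', 'b', 'd', 'c']
'd': index 2 in ['e', 'b', 'd', 'c'] -> ['d', 'e', 'b', 'c']
'c': index 3 in ['d', 'e', 'b', 'c'] -> ['c', 'd', 'e', 'b']
'b': index 3 in ['c', 'd', 'e', 'b'] -> ['b', 'c', 'd', 'e']
'e': index 3 in ['b', 'c', 'd', 'e'] -> ['e', 'b', 'c', 'd']
'd': index 3 in ['e', 'b', 'c', 'd'] -> ['d', 'e', 'b', 'c']
'b': index 2 in ['d', 'e', 'b', 'c'] -> ['b', 'd', 'e', 'c']
'd': index 1 in ['b', 'd', 'e', 'c'] -> ['d', 'b', 'e', 'c']


Output: [3, 3, 2, 0, 2, 2, 3, 3, 3, 3, 2, 1]


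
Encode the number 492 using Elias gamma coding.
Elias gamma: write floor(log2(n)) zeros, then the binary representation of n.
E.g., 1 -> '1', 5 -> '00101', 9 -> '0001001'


num_bits = floor(log2(492)) + 1 = 9
leading_zeros = num_bits - 1 = 8
binary(492) = 111101100

Elias gamma(492) = '00000000' + '111101100' = 00000000111101100 (17 bits)


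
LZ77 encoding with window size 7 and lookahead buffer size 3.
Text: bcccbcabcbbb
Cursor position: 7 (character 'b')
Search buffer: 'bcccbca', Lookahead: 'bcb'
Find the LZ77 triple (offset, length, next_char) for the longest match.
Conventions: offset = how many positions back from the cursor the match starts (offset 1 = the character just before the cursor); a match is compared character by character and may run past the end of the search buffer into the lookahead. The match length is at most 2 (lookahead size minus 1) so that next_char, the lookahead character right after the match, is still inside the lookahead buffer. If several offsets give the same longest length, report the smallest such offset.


Try each offset into the search buffer:
  offset=1 (pos 6, char 'a'): match length 0
  offset=2 (pos 5, char 'c'): match length 0
  offset=3 (pos 4, char 'b'): match length 2
  offset=4 (pos 3, char 'c'): match length 0
  offset=5 (pos 2, char 'c'): match length 0
  offset=6 (pos 1, char 'c'): match length 0
  offset=7 (pos 0, char 'b'): match length 2
Longest match has length 2, found at offsets 3, 7; take the smallest, offset 3.
next_char = character at position 7 + 2 = 9 -> 'b'

Best match: offset=3, length=2 (matching 'bc' starting at position 4)
LZ77 triple: (3, 2, 'b')


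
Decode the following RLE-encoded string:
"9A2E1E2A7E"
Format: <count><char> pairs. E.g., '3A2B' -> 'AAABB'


Expanding each <count><char> pair:
  9A -> 'AAAAAAAAA'
  2E -> 'EE'
  1E -> 'E'
  2A -> 'AA'
  7E -> 'EEEEEEE'

Decoded = AAAAAAAAAEEEAAEEEEEEE


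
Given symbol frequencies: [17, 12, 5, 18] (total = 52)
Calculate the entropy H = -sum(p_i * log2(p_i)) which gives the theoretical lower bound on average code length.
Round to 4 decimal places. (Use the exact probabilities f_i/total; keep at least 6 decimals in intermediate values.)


Per-symbol terms -p_i * log2(p_i) with p_i = f_i/52:
  p = 17/52 = 0.326923: log2(p) = -1.612977, -p*log2(p) = 0.527319
  p = 12/52 = 0.230769: log2(p) = -2.115477, -p*log2(p) = 0.488187
  p = 5/52 = 0.096154: log2(p) = -3.378512, -p*log2(p) = 0.324857
  p = 18/52 = 0.346154: log2(p) = -1.530515, -p*log2(p) = 0.529794
H = 0.527319 + 0.488187 + 0.324857 + 0.529794 = 1.870157

H = 1.8702 bits/symbol


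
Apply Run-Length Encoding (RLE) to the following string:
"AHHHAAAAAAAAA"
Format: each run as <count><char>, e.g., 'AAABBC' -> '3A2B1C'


Scanning runs left to right:
  i=0: run of 'A' x 1 -> '1A'
  i=1: run of 'H' x 3 -> '3H'
  i=4: run of 'A' x 9 -> '9A'

RLE = 1A3H9A


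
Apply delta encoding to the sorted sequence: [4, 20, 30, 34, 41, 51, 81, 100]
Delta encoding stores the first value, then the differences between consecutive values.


First value: 4
Deltas:
  20 - 4 = 16
  30 - 20 = 10
  34 - 30 = 4
  41 - 34 = 7
  51 - 41 = 10
  81 - 51 = 30
  100 - 81 = 19


Delta encoded: [4, 16, 10, 4, 7, 10, 30, 19]


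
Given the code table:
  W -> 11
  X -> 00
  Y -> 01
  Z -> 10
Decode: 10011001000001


Decoding:
10 -> Z
01 -> Y
10 -> Z
01 -> Y
00 -> X
00 -> X
01 -> Y


Result: ZYZYXXY


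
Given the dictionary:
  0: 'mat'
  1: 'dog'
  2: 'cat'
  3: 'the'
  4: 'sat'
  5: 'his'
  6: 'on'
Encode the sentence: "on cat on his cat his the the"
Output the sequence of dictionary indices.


Look up each word in the dictionary:
  'on' -> 6
  'cat' -> 2
  'on' -> 6
  'his' -> 5
  'cat' -> 2
  'his' -> 5
  'the' -> 3
  'the' -> 3

Encoded: [6, 2, 6, 5, 2, 5, 3, 3]


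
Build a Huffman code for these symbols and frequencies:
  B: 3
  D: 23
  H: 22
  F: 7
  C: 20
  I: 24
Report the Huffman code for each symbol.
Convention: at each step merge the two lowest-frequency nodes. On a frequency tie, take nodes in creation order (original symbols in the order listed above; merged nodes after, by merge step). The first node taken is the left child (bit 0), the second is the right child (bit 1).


Huffman tree construction:
Step 1: Merge B(3) + F(7) = 10
Step 2: Merge (B+F)(10) + C(20) = 30
Step 3: Merge H(22) + D(23) = 45
Step 4: Merge I(24) + ((B+F)+C)(30) = 54
Step 5: Merge (H+D)(45) + (I+((B+F)+C))(54) = 99
Read each symbol's code off the tree from the root (left child = 0, right child = 1).

Codes:
  B: 1100 (length 4)
  D: 01 (length 2)
  H: 00 (length 2)
  F: 1101 (length 4)
  C: 111 (length 3)
  I: 10 (length 2)
Average code length: 238/99 = 2.4040 bits/symbol


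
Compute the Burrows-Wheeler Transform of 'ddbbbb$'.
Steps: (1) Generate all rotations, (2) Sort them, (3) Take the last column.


Rotations (sorted):
  0: $ddbbbb -> last char: b
  1: b$ddbbb -> last char: b
  2: bb$ddbb -> last char: b
  3: bbb$ddb -> last char: b
  4: bbbb$dd -> last char: d
  5: dbbbb$d -> last char: d
  6: ddbbbb$ -> last char: $


BWT = bbbbdd$


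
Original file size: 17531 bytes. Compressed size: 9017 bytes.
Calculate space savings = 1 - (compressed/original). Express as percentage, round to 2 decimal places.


ratio = compressed/original = 9017/17531 = 0.514346
savings = 1 - ratio = 1 - 0.514346 = 0.485654
as a percentage: 0.485654 * 100 = 48.57%

Space savings = 1 - 9017/17531 = 48.57%


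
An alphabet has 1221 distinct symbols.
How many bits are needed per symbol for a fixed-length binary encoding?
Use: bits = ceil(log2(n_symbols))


log2(1221) = 10.2538
Bracket: 2^10 = 1024 < 1221 <= 2^11 = 2048
So ceil(log2(1221)) = 11

bits = ceil(log2(1221)) = ceil(10.2538) = 11 bits


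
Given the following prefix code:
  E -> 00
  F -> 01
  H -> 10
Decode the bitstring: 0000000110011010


Decoding step by step:
Bits 00 -> E
Bits 00 -> E
Bits 00 -> E
Bits 01 -> F
Bits 10 -> H
Bits 01 -> F
Bits 10 -> H
Bits 10 -> H


Decoded message: EEEFHFHH


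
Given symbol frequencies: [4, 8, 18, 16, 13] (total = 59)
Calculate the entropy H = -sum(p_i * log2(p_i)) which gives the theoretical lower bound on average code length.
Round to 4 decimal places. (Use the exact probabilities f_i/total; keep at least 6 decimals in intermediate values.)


Per-symbol terms -p_i * log2(p_i) with p_i = f_i/59:
  p = 4/59 = 0.067797: log2(p) = -3.882643, -p*log2(p) = 0.263230
  p = 8/59 = 0.135593: log2(p) = -2.882643, -p*log2(p) = 0.390867
  p = 18/59 = 0.305085: log2(p) = -1.712718, -p*log2(p) = 0.522524
  p = 16/59 = 0.271186: log2(p) = -1.882643, -p*log2(p) = 0.510547
  p = 13/59 = 0.220339: log2(p) = -2.182203, -p*log2(p) = 0.480824
H = 0.263230 + 0.390867 + 0.522524 + 0.510547 + 0.480824 = 2.167992

H = 2.168 bits/symbol


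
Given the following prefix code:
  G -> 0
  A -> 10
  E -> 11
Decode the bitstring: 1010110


Decoding step by step:
Bits 10 -> A
Bits 10 -> A
Bits 11 -> E
Bits 0 -> G


Decoded message: AAEG


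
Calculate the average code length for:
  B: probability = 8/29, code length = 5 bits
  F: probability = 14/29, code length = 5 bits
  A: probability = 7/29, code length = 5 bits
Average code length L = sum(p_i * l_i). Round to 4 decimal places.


Weighted contributions p_i * l_i:
  B: (8/29) * 5 = 40/29
  F: (14/29) * 5 = 70/29
  A: (7/29) * 5 = 35/29
Sum = (40 + 70 + 35)/29 = 145/29

L = 145/29 = 5.0000 bits/symbol


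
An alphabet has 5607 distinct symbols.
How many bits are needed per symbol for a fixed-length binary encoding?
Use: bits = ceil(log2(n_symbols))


log2(5607) = 12.453
Bracket: 2^12 = 4096 < 5607 <= 2^13 = 8192
So ceil(log2(5607)) = 13

bits = ceil(log2(5607)) = ceil(12.453) = 13 bits
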